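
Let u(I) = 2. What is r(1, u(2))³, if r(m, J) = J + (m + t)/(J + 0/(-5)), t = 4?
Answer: 729/8 ≈ 91.125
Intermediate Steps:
r(m, J) = J + (4 + m)/J (r(m, J) = J + (m + 4)/(J + 0/(-5)) = J + (4 + m)/(J + 0*(-⅕)) = J + (4 + m)/(J + 0) = J + (4 + m)/J)
r(1, u(2))³ = ((4 + 1 + 2²)/2)³ = ((4 + 1 + 4)/2)³ = ((½)*9)³ = (9/2)³ = 729/8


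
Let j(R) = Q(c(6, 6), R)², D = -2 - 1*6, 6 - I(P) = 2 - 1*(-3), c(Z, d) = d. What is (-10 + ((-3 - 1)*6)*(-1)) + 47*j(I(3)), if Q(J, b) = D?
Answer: 3022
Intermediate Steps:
I(P) = 1 (I(P) = 6 - (2 - 1*(-3)) = 6 - (2 + 3) = 6 - 1*5 = 6 - 5 = 1)
D = -8 (D = -2 - 6 = -8)
Q(J, b) = -8
j(R) = 64 (j(R) = (-8)² = 64)
(-10 + ((-3 - 1)*6)*(-1)) + 47*j(I(3)) = (-10 + ((-3 - 1)*6)*(-1)) + 47*64 = (-10 - 4*6*(-1)) + 3008 = (-10 - 24*(-1)) + 3008 = (-10 + 24) + 3008 = 14 + 3008 = 3022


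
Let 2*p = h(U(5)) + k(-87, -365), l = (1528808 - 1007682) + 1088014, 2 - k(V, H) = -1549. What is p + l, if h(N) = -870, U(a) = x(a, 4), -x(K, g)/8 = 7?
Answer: 3218961/2 ≈ 1.6095e+6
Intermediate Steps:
k(V, H) = 1551 (k(V, H) = 2 - 1*(-1549) = 2 + 1549 = 1551)
x(K, g) = -56 (x(K, g) = -8*7 = -56)
U(a) = -56
l = 1609140 (l = 521126 + 1088014 = 1609140)
p = 681/2 (p = (-870 + 1551)/2 = (1/2)*681 = 681/2 ≈ 340.50)
p + l = 681/2 + 1609140 = 3218961/2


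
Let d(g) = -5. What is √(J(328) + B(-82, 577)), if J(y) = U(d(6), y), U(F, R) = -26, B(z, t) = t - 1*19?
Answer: 2*√133 ≈ 23.065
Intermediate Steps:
B(z, t) = -19 + t (B(z, t) = t - 19 = -19 + t)
J(y) = -26
√(J(328) + B(-82, 577)) = √(-26 + (-19 + 577)) = √(-26 + 558) = √532 = 2*√133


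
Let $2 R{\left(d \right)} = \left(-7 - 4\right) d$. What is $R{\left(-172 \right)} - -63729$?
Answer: $64675$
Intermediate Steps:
$R{\left(d \right)} = - \frac{11 d}{2}$ ($R{\left(d \right)} = \frac{\left(-7 - 4\right) d}{2} = \frac{\left(-11\right) d}{2} = - \frac{11 d}{2}$)
$R{\left(-172 \right)} - -63729 = \left(- \frac{11}{2}\right) \left(-172\right) - -63729 = 946 + 63729 = 64675$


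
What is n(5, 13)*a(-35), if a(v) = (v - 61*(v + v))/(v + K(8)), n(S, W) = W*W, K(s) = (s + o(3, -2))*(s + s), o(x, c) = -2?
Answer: 715715/61 ≈ 11733.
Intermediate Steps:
K(s) = 2*s*(-2 + s) (K(s) = (s - 2)*(s + s) = (-2 + s)*(2*s) = 2*s*(-2 + s))
n(S, W) = W²
a(v) = -121*v/(96 + v) (a(v) = (v - 61*(v + v))/(v + 2*8*(-2 + 8)) = (v - 122*v)/(v + 2*8*6) = (v - 122*v)/(v + 96) = (-121*v)/(96 + v) = -121*v/(96 + v))
n(5, 13)*a(-35) = 13²*(-121*(-35)/(96 - 35)) = 169*(-121*(-35)/61) = 169*(-121*(-35)*1/61) = 169*(4235/61) = 715715/61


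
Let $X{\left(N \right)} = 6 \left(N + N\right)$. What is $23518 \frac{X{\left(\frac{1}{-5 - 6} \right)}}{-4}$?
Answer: $6414$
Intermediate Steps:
$X{\left(N \right)} = 12 N$ ($X{\left(N \right)} = 6 \cdot 2 N = 12 N$)
$23518 \frac{X{\left(\frac{1}{-5 - 6} \right)}}{-4} = 23518 \frac{12 \frac{1}{-5 - 6}}{-4} = 23518 \frac{12}{-5 - 6} \left(- \frac{1}{4}\right) = 23518 \frac{12}{-11} \left(- \frac{1}{4}\right) = 23518 \cdot 12 \left(- \frac{1}{11}\right) \left(- \frac{1}{4}\right) = 23518 \left(\left(- \frac{12}{11}\right) \left(- \frac{1}{4}\right)\right) = 23518 \cdot \frac{3}{11} = 6414$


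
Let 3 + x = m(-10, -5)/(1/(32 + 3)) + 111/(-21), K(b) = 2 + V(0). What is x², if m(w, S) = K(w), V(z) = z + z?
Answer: 186624/49 ≈ 3808.7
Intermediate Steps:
V(z) = 2*z
K(b) = 2 (K(b) = 2 + 2*0 = 2 + 0 = 2)
m(w, S) = 2
x = 432/7 (x = -3 + (2/(1/(32 + 3)) + 111/(-21)) = -3 + (2/(1/35) + 111*(-1/21)) = -3 + (2/(1/35) - 37/7) = -3 + (2*35 - 37/7) = -3 + (70 - 37/7) = -3 + 453/7 = 432/7 ≈ 61.714)
x² = (432/7)² = 186624/49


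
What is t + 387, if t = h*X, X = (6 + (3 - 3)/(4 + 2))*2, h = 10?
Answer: 507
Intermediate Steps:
X = 12 (X = (6 + 0/6)*2 = (6 + 0*(⅙))*2 = (6 + 0)*2 = 6*2 = 12)
t = 120 (t = 10*12 = 120)
t + 387 = 120 + 387 = 507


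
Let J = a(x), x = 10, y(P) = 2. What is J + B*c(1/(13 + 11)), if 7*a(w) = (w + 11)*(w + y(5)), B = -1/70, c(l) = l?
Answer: 60479/1680 ≈ 35.999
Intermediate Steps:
B = -1/70 (B = -1*1/70 = -1/70 ≈ -0.014286)
a(w) = (2 + w)*(11 + w)/7 (a(w) = ((w + 11)*(w + 2))/7 = ((11 + w)*(2 + w))/7 = ((2 + w)*(11 + w))/7 = (2 + w)*(11 + w)/7)
J = 36 (J = 22/7 + (1/7)*10**2 + (13/7)*10 = 22/7 + (1/7)*100 + 130/7 = 22/7 + 100/7 + 130/7 = 36)
J + B*c(1/(13 + 11)) = 36 - 1/(70*(13 + 11)) = 36 - 1/70/24 = 36 - 1/70*1/24 = 36 - 1/1680 = 60479/1680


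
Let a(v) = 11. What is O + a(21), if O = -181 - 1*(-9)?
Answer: -161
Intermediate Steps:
O = -172 (O = -181 + 9 = -172)
O + a(21) = -172 + 11 = -161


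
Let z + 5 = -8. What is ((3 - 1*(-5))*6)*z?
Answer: -624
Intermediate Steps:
z = -13 (z = -5 - 8 = -13)
((3 - 1*(-5))*6)*z = ((3 - 1*(-5))*6)*(-13) = ((3 + 5)*6)*(-13) = (8*6)*(-13) = 48*(-13) = -624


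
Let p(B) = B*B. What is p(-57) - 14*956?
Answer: -10135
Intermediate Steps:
p(B) = B²
p(-57) - 14*956 = (-57)² - 14*956 = 3249 - 1*13384 = 3249 - 13384 = -10135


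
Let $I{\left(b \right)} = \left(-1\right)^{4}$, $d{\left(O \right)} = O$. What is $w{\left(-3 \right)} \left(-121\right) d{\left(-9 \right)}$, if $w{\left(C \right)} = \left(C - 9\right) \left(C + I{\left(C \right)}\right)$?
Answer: $26136$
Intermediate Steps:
$I{\left(b \right)} = 1$
$w{\left(C \right)} = \left(1 + C\right) \left(-9 + C\right)$ ($w{\left(C \right)} = \left(C - 9\right) \left(C + 1\right) = \left(-9 + C\right) \left(1 + C\right) = \left(1 + C\right) \left(-9 + C\right)$)
$w{\left(-3 \right)} \left(-121\right) d{\left(-9 \right)} = \left(-9 + \left(-3\right)^{2} - -24\right) \left(-121\right) \left(-9\right) = \left(-9 + 9 + 24\right) \left(-121\right) \left(-9\right) = 24 \left(-121\right) \left(-9\right) = \left(-2904\right) \left(-9\right) = 26136$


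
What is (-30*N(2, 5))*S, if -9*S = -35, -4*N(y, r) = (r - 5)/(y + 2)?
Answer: 0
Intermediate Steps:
N(y, r) = -(-5 + r)/(4*(2 + y)) (N(y, r) = -(r - 5)/(4*(y + 2)) = -(-5 + r)/(4*(2 + y)))
S = 35/9 (S = -⅑*(-35) = 35/9 ≈ 3.8889)
(-30*N(2, 5))*S = -15*(5 - 1*5)/(2*(2 + 2))*(35/9) = -15*(5 - 5)/(2*4)*(35/9) = -15*0/(2*4)*(35/9) = -30*0*(35/9) = 0*(35/9) = 0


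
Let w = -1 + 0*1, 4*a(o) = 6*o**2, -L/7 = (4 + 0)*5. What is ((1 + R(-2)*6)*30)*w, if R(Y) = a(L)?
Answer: -5292030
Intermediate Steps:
L = -140 (L = -7*(4 + 0)*5 = -28*5 = -7*20 = -140)
a(o) = 3*o**2/2 (a(o) = (6*o**2)/4 = 3*o**2/2)
w = -1 (w = -1 + 0 = -1)
R(Y) = 29400 (R(Y) = (3/2)*(-140)**2 = (3/2)*19600 = 29400)
((1 + R(-2)*6)*30)*w = ((1 + 29400*6)*30)*(-1) = ((1 + 176400)*30)*(-1) = (176401*30)*(-1) = 5292030*(-1) = -5292030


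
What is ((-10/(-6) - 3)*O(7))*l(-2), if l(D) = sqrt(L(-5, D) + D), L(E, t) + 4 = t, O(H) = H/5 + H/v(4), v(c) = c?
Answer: -42*I*sqrt(2)/5 ≈ -11.879*I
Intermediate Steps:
O(H) = 9*H/20 (O(H) = H/5 + H/4 = 9*H/20)
L(E, t) = -4 + t
l(D) = sqrt(-4 + 2*D) (l(D) = sqrt((-4 + D) + D) = sqrt(-4 + 2*D))
((-10/(-6) - 3)*O(7))*l(-2) = ((-10/(-6) - 3)*((9/20)*7))*sqrt(-4 + 2*(-2)) = ((-10*(-1/6) - 3)*(63/20))*sqrt(-4 - 4) = ((5/3 - 3)*(63/20))*sqrt(-8) = (-4/3*63/20)*(2*I*sqrt(2)) = -42*I*sqrt(2)/5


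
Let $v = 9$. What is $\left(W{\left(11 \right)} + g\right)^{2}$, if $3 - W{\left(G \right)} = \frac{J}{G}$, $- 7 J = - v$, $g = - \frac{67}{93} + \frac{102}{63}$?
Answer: $\frac{81486729}{5697769} \approx 14.302$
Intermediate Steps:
$g = \frac{195}{217}$ ($g = \left(-67\right) \frac{1}{93} + 102 \cdot \frac{1}{63} = - \frac{67}{93} + \frac{34}{21} = \frac{195}{217} \approx 0.89862$)
$J = \frac{9}{7}$ ($J = - \frac{\left(-1\right) 9}{7} = \left(- \frac{1}{7}\right) \left(-9\right) = \frac{9}{7} \approx 1.2857$)
$W{\left(G \right)} = 3 - \frac{9}{7 G}$
$\left(W{\left(11 \right)} + g\right)^{2} = \left(\left(3 - \frac{9}{7 \cdot 11}\right) + \frac{195}{217}\right)^{2} = \left(\left(3 - \frac{9}{77}\right) + \frac{195}{217}\right)^{2} = \left(\frac{222}{77} + \frac{195}{217}\right)^{2} = \left(\frac{9027}{2387}\right)^{2} = \frac{81486729}{5697769}$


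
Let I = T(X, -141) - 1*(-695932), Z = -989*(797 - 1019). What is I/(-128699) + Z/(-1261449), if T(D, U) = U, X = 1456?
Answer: -301987252067/54115741617 ≈ -5.5804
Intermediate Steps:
Z = 219558 (Z = -989*(-222) = 219558)
I = 695791 (I = -141 - 1*(-695932) = -141 + 695932 = 695791)
I/(-128699) + Z/(-1261449) = 695791/(-128699) + 219558/(-1261449) = 695791*(-1/128699) + 219558*(-1/1261449) = -695791/128699 - 73186/420483 = -301987252067/54115741617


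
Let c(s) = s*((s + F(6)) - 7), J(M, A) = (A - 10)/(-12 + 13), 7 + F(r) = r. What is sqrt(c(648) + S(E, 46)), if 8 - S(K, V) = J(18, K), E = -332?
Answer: sqrt(415070) ≈ 644.26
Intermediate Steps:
F(r) = -7 + r
J(M, A) = -10 + A (J(M, A) = (-10 + A)/1 = (-10 + A)*1 = -10 + A)
S(K, V) = 18 - K (S(K, V) = 8 - (-10 + K) = 8 + (10 - K) = 18 - K)
c(s) = s*(-8 + s) (c(s) = s*((s + (-7 + 6)) - 7) = s*((s - 1) - 7) = s*((-1 + s) - 7) = s*(-8 + s))
sqrt(c(648) + S(E, 46)) = sqrt(648*(-8 + 648) + (18 - 1*(-332))) = sqrt(648*640 + (18 + 332)) = sqrt(414720 + 350) = sqrt(415070)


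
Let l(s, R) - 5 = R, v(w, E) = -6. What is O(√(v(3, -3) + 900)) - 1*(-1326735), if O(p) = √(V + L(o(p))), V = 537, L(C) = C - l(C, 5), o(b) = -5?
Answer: 1326735 + 3*√58 ≈ 1.3268e+6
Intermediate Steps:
l(s, R) = 5 + R
L(C) = -10 + C (L(C) = C - (5 + 5) = C - 1*10 = C - 10 = -10 + C)
O(p) = 3*√58 (O(p) = √(537 + (-10 - 5)) = √(537 - 15) = √522 = 3*√58)
O(√(v(3, -3) + 900)) - 1*(-1326735) = 3*√58 - 1*(-1326735) = 3*√58 + 1326735 = 1326735 + 3*√58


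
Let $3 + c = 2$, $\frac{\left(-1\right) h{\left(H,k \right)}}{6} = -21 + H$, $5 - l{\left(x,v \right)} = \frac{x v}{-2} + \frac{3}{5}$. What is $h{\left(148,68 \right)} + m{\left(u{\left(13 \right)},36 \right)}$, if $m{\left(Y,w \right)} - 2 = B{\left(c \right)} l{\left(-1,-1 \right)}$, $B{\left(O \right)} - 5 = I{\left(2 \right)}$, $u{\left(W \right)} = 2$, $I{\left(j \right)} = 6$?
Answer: $- \frac{7061}{10} \approx -706.1$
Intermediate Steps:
$l{\left(x,v \right)} = \frac{22}{5} + \frac{v x}{2}$ ($l{\left(x,v \right)} = 5 - \left(\frac{x v}{-2} + \frac{3}{5}\right) = 5 - \left(v x \left(- \frac{1}{2}\right) + 3 \cdot \frac{1}{5}\right) = 5 - \left(- \frac{v x}{2} + \frac{3}{5}\right) = 5 - \left(\frac{3}{5} - \frac{v x}{2}\right) = 5 + \left(- \frac{3}{5} + \frac{v x}{2}\right) = \frac{22}{5} + \frac{v x}{2}$)
$h{\left(H,k \right)} = 126 - 6 H$ ($h{\left(H,k \right)} = - 6 \left(-21 + H\right) = 126 - 6 H$)
$c = -1$ ($c = -3 + 2 = -1$)
$B{\left(O \right)} = 11$ ($B{\left(O \right)} = 5 + 6 = 11$)
$m{\left(Y,w \right)} = \frac{559}{10}$ ($m{\left(Y,w \right)} = 2 + 11 \left(\frac{22}{5} + \frac{1}{2} \left(-1\right) \left(-1\right)\right) = 2 + 11 \left(\frac{22}{5} + \frac{1}{2}\right) = 2 + 11 \cdot \frac{49}{10} = 2 + \frac{539}{10} = \frac{559}{10}$)
$h{\left(148,68 \right)} + m{\left(u{\left(13 \right)},36 \right)} = \left(126 - 888\right) + \frac{559}{10} = -762 + \frac{559}{10} = - \frac{7061}{10}$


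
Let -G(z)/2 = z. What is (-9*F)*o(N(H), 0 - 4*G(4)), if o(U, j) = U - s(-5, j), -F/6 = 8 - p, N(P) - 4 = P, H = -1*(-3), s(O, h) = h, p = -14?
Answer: -29700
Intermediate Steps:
G(z) = -2*z
H = 3
N(P) = 4 + P
F = -132 (F = -6*(8 - 1*(-14)) = -6*(8 + 14) = -6*22 = -132)
o(U, j) = U - j
(-9*F)*o(N(H), 0 - 4*G(4)) = (-9*(-132))*((4 + 3) - (0 - (-8)*4)) = 1188*(7 - (0 - 4*(-8))) = 1188*(7 - (0 + 32)) = 1188*(7 - 1*32) = 1188*(7 - 32) = 1188*(-25) = -29700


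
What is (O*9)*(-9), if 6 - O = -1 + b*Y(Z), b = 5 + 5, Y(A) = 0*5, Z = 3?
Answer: -567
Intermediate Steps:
Y(A) = 0
b = 10
O = 7 (O = 6 - (-1 + 10*0) = 6 - (-1 + 0) = 6 - 1*(-1) = 6 + 1 = 7)
(O*9)*(-9) = (7*9)*(-9) = 63*(-9) = -567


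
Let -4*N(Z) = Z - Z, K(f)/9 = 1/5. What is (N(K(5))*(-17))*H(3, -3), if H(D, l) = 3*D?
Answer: 0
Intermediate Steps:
K(f) = 9/5
N(Z) = 0 (N(Z) = -(Z - Z)/4 = -1/4*0 = 0)
(N(K(5))*(-17))*H(3, -3) = (0*(-17))*(3*3) = 0*9 = 0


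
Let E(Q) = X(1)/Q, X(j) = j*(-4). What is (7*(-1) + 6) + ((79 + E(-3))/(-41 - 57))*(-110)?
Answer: 13108/147 ≈ 89.170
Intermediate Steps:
X(j) = -4*j
E(Q) = -4/Q (E(Q) = (-4*1)/Q = -4/Q)
(7*(-1) + 6) + ((79 + E(-3))/(-41 - 57))*(-110) = (7*(-1) + 6) + ((79 - 4/(-3))/(-41 - 57))*(-110) = (-7 + 6) + ((79 - 4*(-⅓))/(-98))*(-110) = -1 + ((79 + 4/3)*(-1/98))*(-110) = -1 + ((241/3)*(-1/98))*(-110) = -1 - 241/294*(-110) = -1 + 13255/147 = 13108/147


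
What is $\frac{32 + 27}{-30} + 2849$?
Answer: $\frac{85411}{30} \approx 2847.0$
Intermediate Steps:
$\frac{32 + 27}{-30} + 2849 = 59 \left(- \frac{1}{30}\right) + 2849 = - \frac{59}{30} + 2849 = \frac{85411}{30}$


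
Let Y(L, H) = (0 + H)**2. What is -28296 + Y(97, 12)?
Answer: -28152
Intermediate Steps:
Y(L, H) = H**2
-28296 + Y(97, 12) = -28296 + 12**2 = -28296 + 144 = -28152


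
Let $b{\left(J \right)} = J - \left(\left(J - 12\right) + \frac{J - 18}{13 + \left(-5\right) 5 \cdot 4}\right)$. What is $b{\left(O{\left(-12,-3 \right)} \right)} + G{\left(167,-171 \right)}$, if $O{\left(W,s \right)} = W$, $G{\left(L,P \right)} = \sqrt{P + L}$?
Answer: $\frac{338}{29} + 2 i \approx 11.655 + 2.0 i$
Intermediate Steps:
$G{\left(L,P \right)} = \sqrt{L + P}$
$b{\left(J \right)} = \frac{342}{29} + \frac{J}{87}$ ($b{\left(J \right)} = J - \left(\left(-12 + J\right) + \frac{-18 + J}{13 - 100}\right) = J - \left(\left(-12 + J\right) + \frac{-18 + J}{-87}\right) = J - \left(\left(-12 + J\right) + \left(-18 + J\right) \left(- \frac{1}{87}\right)\right) = J - \left(\left(-12 + J\right) - \left(- \frac{6}{29} + \frac{J}{87}\right)\right) = J - \left(- \frac{342}{29} + \frac{86 J}{87}\right) = \frac{342}{29} + \frac{J}{87}$)
$b{\left(O{\left(-12,-3 \right)} \right)} + G{\left(167,-171 \right)} = \left(\frac{342}{29} + \frac{1}{87} \left(-12\right)\right) + \sqrt{167 - 171} = \left(\frac{342}{29} - \frac{4}{29}\right) + \sqrt{-4} = \frac{338}{29} + 2 i$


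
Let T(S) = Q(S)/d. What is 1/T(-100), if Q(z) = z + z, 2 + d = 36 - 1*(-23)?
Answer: -57/200 ≈ -0.28500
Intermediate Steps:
d = 57 (d = -2 + (36 - 1*(-23)) = -2 + (36 + 23) = -2 + 59 = 57)
Q(z) = 2*z
T(S) = 2*S/57 (T(S) = (2*S)/57 = (2*S)*(1/57) = 2*S/57)
1/T(-100) = 1/((2/57)*(-100)) = 1/(-200/57) = -57/200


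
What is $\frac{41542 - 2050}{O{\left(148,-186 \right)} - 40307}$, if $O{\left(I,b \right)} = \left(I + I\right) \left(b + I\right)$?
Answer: $- \frac{13164}{17185} \approx -0.76602$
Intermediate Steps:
$O{\left(I,b \right)} = 2 I \left(I + b\right)$
$\frac{41542 - 2050}{O{\left(148,-186 \right)} - 40307} = \frac{41542 - 2050}{2 \cdot 148 \left(148 - 186\right) - 40307} = \frac{41542 - 2050}{2 \cdot 148 \left(-38\right) - 40307} = \frac{39492}{-11248 - 40307} = \frac{39492}{-51555} = 39492 \left(- \frac{1}{51555}\right) = - \frac{13164}{17185}$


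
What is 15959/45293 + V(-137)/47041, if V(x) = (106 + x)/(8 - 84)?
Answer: 57056680327/161927728988 ≈ 0.35236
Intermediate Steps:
V(x) = -53/38 - x/76 (V(x) = (106 + x)/(-76) = (106 + x)*(-1/76) = -53/38 - x/76)
15959/45293 + V(-137)/47041 = 15959/45293 + (-53/38 - 1/76*(-137))/47041 = 15959*(1/45293) + (-53/38 + 137/76)*(1/47041) = 15959/45293 + (31/76)*(1/47041) = 15959/45293 + 31/3575116 = 57056680327/161927728988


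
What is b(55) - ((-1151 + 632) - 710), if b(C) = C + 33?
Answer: 1317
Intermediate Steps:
b(C) = 33 + C
b(55) - ((-1151 + 632) - 710) = (33 + 55) - ((-1151 + 632) - 710) = 88 - (-519 - 710) = 88 - 1*(-1229) = 88 + 1229 = 1317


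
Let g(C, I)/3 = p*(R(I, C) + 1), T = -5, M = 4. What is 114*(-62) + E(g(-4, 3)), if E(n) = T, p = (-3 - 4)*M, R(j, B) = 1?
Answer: -7073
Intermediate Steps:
p = -28 (p = (-3 - 4)*4 = -7*4 = -28)
g(C, I) = -168 (g(C, I) = 3*(-28*(1 + 1)) = 3*(-28*2) = 3*(-56) = -168)
E(n) = -5
114*(-62) + E(g(-4, 3)) = 114*(-62) - 5 = -7068 - 5 = -7073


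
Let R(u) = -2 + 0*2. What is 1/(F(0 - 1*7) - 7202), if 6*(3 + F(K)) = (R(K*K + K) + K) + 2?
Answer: -6/43237 ≈ -0.00013877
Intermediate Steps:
R(u) = -2 (R(u) = -2 + 0 = -2)
F(K) = -3 + K/6 (F(K) = -3 + ((-2 + K) + 2)/6 = -3 + K/6)
1/(F(0 - 1*7) - 7202) = 1/((-3 + (0 - 1*7)/6) - 7202) = 1/((-3 + (0 - 7)/6) - 7202) = 1/((-3 + (⅙)*(-7)) - 7202) = 1/((-3 - 7/6) - 7202) = 1/(-25/6 - 7202) = 1/(-43237/6) = -6/43237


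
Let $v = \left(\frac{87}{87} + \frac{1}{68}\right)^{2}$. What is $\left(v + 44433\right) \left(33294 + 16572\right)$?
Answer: $\frac{5122807807149}{2312} \approx 2.2157 \cdot 10^{9}$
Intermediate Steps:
$v = \frac{4761}{4624}$ ($v = \left(87 \cdot \frac{1}{87} + \frac{1}{68}\right)^{2} = \left(1 + \frac{1}{68}\right)^{2} = \left(\frac{69}{68}\right)^{2} = \frac{4761}{4624} \approx 1.0296$)
$\left(v + 44433\right) \left(33294 + 16572\right) = \left(\frac{4761}{4624} + 44433\right) \left(33294 + 16572\right) = \frac{205462953}{4624} \cdot 49866 = \frac{5122807807149}{2312}$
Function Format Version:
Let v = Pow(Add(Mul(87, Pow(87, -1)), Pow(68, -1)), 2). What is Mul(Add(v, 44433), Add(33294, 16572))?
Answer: Rational(5122807807149, 2312) ≈ 2.2157e+9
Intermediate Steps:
v = Rational(4761, 4624) (v = Pow(Add(Mul(87, Rational(1, 87)), Rational(1, 68)), 2) = Pow(Add(1, Rational(1, 68)), 2) = Pow(Rational(69, 68), 2) = Rational(4761, 4624) ≈ 1.0296)
Mul(Add(v, 44433), Add(33294, 16572)) = Mul(Add(Rational(4761, 4624), 44433), Add(33294, 16572)) = Mul(Rational(205462953, 4624), 49866) = Rational(5122807807149, 2312)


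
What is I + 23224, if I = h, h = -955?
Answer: 22269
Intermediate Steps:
I = -955
I + 23224 = -955 + 23224 = 22269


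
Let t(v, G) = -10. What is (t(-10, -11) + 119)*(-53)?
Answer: -5777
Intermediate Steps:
(t(-10, -11) + 119)*(-53) = (-10 + 119)*(-53) = 109*(-53) = -5777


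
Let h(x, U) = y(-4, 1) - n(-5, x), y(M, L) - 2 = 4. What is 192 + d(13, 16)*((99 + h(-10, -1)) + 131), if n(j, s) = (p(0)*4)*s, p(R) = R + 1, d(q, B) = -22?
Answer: -5880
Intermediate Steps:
y(M, L) = 6 (y(M, L) = 2 + 4 = 6)
p(R) = 1 + R
n(j, s) = 4*s (n(j, s) = ((1 + 0)*4)*s = (1*4)*s = 4*s)
h(x, U) = 6 - 4*x
192 + d(13, 16)*((99 + h(-10, -1)) + 131) = 192 - 22*((99 + (6 - 4*(-10))) + 131) = 192 - 22*((99 + (6 + 40)) + 131) = 192 - 22*((99 + 46) + 131) = 192 - 22*(145 + 131) = 192 - 22*276 = 192 - 6072 = -5880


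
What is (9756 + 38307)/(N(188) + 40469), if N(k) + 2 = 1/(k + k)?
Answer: 18071688/15215593 ≈ 1.1877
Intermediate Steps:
N(k) = -2 + 1/(2*k) (N(k) = -2 + 1/(k + k) = -2 + 1/(2*k))
(9756 + 38307)/(N(188) + 40469) = (9756 + 38307)/((-2 + (1/2)/188) + 40469) = 48063/((-2 + (1/2)*(1/188)) + 40469) = 48063/((-2 + 1/376) + 40469) = 48063/(-751/376 + 40469) = 48063/(15215593/376) = 48063*(376/15215593) = 18071688/15215593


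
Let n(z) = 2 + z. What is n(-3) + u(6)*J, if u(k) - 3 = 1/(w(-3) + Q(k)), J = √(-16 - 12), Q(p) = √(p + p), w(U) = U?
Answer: -1 + 8*I*√7 + 4*I*√21/3 ≈ -1.0 + 27.276*I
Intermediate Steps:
Q(p) = √2*√p (Q(p) = √(2*p) = √2*√p)
J = 2*I*√7 (J = √(-28) = 2*I*√7 ≈ 5.2915*I)
u(k) = 3 + 1/(-3 + √2*√k)
n(-3) + u(6)*J = (2 - 3) + ((-8 + 3*√2*√6)/(-3 + √2*√6))*(2*I*√7) = -1 + ((-8 + 6*√3)/(-3 + 2*√3))*(2*I*√7) = -1 + 2*I*√7*(-8 + 6*√3)/(-3 + 2*√3)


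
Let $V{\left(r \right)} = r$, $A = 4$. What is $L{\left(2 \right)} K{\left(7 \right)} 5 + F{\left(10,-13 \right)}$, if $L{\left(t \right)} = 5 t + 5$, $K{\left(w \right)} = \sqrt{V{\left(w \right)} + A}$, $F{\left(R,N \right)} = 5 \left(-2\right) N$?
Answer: $130 + 75 \sqrt{11} \approx 378.75$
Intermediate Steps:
$F{\left(R,N \right)} = - 10 N$
$K{\left(w \right)} = \sqrt{4 + w}$ ($K{\left(w \right)} = \sqrt{w + 4} = \sqrt{4 + w}$)
$L{\left(t \right)} = 5 + 5 t$
$L{\left(2 \right)} K{\left(7 \right)} 5 + F{\left(10,-13 \right)} = \left(5 + 5 \cdot 2\right) \sqrt{4 + 7} \cdot 5 - -130 = \left(5 + 10\right) \sqrt{11} \cdot 5 + 130 = 15 \cdot 5 \sqrt{11} + 130 = 75 \sqrt{11} + 130 = 130 + 75 \sqrt{11}$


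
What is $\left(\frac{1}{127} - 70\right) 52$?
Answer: $- \frac{462228}{127} \approx -3639.6$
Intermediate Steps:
$\left(\frac{1}{127} - 70\right) 52 = \left(- \frac{8889}{127}\right) 52 = - \frac{462228}{127}$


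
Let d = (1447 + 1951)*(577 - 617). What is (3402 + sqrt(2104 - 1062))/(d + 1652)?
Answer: -567/22378 - sqrt(1042)/134268 ≈ -0.025578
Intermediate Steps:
d = -135920 (d = 3398*(-40) = -135920)
(3402 + sqrt(2104 - 1062))/(d + 1652) = (3402 + sqrt(2104 - 1062))/(-135920 + 1652) = (3402 + sqrt(1042))/(-134268) = (3402 + sqrt(1042))*(-1/134268) = -567/22378 - sqrt(1042)/134268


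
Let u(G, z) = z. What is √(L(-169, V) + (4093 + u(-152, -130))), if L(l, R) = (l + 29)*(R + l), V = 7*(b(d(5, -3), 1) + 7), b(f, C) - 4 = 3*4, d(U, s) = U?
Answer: √5083 ≈ 71.295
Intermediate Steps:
b(f, C) = 16 (b(f, C) = 4 + 3*4 = 4 + 12 = 16)
V = 161 (V = 7*(16 + 7) = 7*23 = 161)
L(l, R) = (29 + l)*(R + l)
√(L(-169, V) + (4093 + u(-152, -130))) = √(((-169)² + 29*161 + 29*(-169) + 161*(-169)) + (4093 - 130)) = √((28561 + 4669 - 4901 - 27209) + 3963) = √(1120 + 3963) = √5083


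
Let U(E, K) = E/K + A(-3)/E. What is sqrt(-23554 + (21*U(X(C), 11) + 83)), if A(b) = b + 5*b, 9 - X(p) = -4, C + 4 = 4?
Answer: I*sqrt(480045566)/143 ≈ 153.22*I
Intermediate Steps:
C = 0 (C = -4 + 4 = 0)
X(p) = 13 (X(p) = 9 - 1*(-4) = 9 + 4 = 13)
A(b) = 6*b
U(E, K) = -18/E + E/K (U(E, K) = E/K + (6*(-3))/E = E/K - 18/E = -18/E + E/K)
sqrt(-23554 + (21*U(X(C), 11) + 83)) = sqrt(-23554 + (21*(-18/13 + 13/11) + 83)) = sqrt(-23554 + (21*(-29/143) + 83)) = sqrt(-23554 + (-609/143 + 83)) = sqrt(-23554 + 11260/143) = sqrt(-3356962/143) = I*sqrt(480045566)/143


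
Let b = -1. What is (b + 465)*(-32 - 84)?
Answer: -53824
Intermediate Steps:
(b + 465)*(-32 - 84) = (-1 + 465)*(-32 - 84) = 464*(-116) = -53824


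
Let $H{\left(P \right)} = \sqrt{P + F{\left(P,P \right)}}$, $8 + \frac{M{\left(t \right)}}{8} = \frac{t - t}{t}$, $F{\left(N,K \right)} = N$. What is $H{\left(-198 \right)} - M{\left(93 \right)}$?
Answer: $64 + 6 i \sqrt{11} \approx 64.0 + 19.9 i$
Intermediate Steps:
$M{\left(t \right)} = -64$ ($M{\left(t \right)} = -64 + 8 \frac{t - t}{t} = -64 + 8 \frac{0}{t} = -64 + 8 \cdot 0 = -64 + 0 = -64$)
$H{\left(P \right)} = \sqrt{2} \sqrt{P}$ ($H{\left(P \right)} = \sqrt{P + P} = \sqrt{2 P} = \sqrt{2} \sqrt{P}$)
$H{\left(-198 \right)} - M{\left(93 \right)} = \sqrt{2} \sqrt{-198} - -64 = \sqrt{2} \cdot 3 i \sqrt{22} + 64 = 6 i \sqrt{11} + 64 = 64 + 6 i \sqrt{11}$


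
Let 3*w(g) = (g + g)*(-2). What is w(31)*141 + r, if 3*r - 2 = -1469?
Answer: -6317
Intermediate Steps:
w(g) = -4*g/3 (w(g) = ((g + g)*(-2))/3 = ((2*g)*(-2))/3 = (-4*g)/3 = -4*g/3)
r = -489 (r = ⅔ + (⅓)*(-1469) = ⅔ - 1469/3 = -489)
w(31)*141 + r = -4/3*31*141 - 489 = -124/3*141 - 489 = -5828 - 489 = -6317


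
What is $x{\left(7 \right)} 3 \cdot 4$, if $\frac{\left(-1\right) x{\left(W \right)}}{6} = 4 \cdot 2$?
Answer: $-576$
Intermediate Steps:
$x{\left(W \right)} = -48$ ($x{\left(W \right)} = - 6 \cdot 4 \cdot 2 = \left(-6\right) 8 = -48$)
$x{\left(7 \right)} 3 \cdot 4 = \left(-48\right) 3 \cdot 4 = \left(-144\right) 4 = -576$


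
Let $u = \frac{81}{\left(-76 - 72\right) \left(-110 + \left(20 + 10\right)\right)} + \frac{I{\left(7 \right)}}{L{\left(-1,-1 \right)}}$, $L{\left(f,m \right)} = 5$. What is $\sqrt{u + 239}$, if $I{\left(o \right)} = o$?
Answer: $\frac{\sqrt{526587145}}{1480} \approx 15.505$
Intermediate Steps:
$u = \frac{16657}{11840}$ ($u = \frac{81}{\left(-76 - 72\right) \left(-110 + \left(20 + 10\right)\right)} + \frac{7}{5} = \frac{81}{\left(-148\right) \left(-110 + 30\right)} + 7 \cdot \frac{1}{5} = \frac{81}{\left(-148\right) \left(-80\right)} + \frac{7}{5} = \frac{81}{11840} + \frac{7}{5} = \frac{16657}{11840} \approx 1.4068$)
$\sqrt{u + 239} = \sqrt{\frac{16657}{11840} + 239} = \sqrt{\frac{2846417}{11840}} = \frac{\sqrt{526587145}}{1480}$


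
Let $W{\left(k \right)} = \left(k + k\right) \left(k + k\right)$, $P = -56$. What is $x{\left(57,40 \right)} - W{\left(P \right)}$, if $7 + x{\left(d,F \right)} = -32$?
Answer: $-12583$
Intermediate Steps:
$x{\left(d,F \right)} = -39$ ($x{\left(d,F \right)} = -7 - 32 = -39$)
$W{\left(k \right)} = 4 k^{2}$ ($W{\left(k \right)} = 2 k 2 k = 4 k^{2}$)
$x{\left(57,40 \right)} - W{\left(P \right)} = -39 - 4 \left(-56\right)^{2} = -39 - 4 \cdot 3136 = -39 - 12544 = -12583$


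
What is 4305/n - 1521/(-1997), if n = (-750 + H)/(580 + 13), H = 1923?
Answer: 1699951846/780827 ≈ 2177.1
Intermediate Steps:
n = 1173/593 (n = (-750 + 1923)/(580 + 13) = 1173/593 ≈ 1.9781)
4305/n - 1521/(-1997) = 4305/(1173/593) - 1521/(-1997) = 4305*(593/1173) - 1521*(-1/1997) = 850955/391 + 1521/1997 = 1699951846/780827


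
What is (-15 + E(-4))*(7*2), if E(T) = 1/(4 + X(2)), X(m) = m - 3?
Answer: -616/3 ≈ -205.33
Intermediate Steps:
X(m) = -3 + m
E(T) = ⅓ (E(T) = 1/(4 + (-3 + 2)) = 1/(4 - 1) = 1/3 = ⅓)
(-15 + E(-4))*(7*2) = (-15 + ⅓)*(7*2) = -44/3*14 = -616/3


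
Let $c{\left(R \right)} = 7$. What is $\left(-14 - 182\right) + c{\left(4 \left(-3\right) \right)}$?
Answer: $-189$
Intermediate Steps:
$\left(-14 - 182\right) + c{\left(4 \left(-3\right) \right)} = \left(-14 - 182\right) + 7 = -196 + 7 = -189$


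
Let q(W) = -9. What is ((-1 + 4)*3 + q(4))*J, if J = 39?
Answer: 0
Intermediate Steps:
((-1 + 4)*3 + q(4))*J = ((-1 + 4)*3 - 9)*39 = (3*3 - 9)*39 = (9 - 9)*39 = 0*39 = 0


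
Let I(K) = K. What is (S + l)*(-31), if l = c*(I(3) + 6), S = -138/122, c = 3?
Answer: -48918/61 ≈ -801.93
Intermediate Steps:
S = -69/61 (S = -138*1/122 = -69/61 ≈ -1.1311)
l = 27 (l = 3*(3 + 6) = 3*9 = 27)
(S + l)*(-31) = (-69/61 + 27)*(-31) = (1578/61)*(-31) = -48918/61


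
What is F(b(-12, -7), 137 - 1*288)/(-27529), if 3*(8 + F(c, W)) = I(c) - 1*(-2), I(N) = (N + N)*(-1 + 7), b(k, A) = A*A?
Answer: -566/82587 ≈ -0.0068534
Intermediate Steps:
b(k, A) = A**2
I(N) = 12*N (I(N) = (2*N)*6 = 12*N)
F(c, W) = -22/3 + 4*c (F(c, W) = -8 + (12*c - 1*(-2))/3 = -8 + (12*c + 2)/3 = -8 + (2 + 12*c)/3 = -8 + (2/3 + 4*c) = -22/3 + 4*c)
F(b(-12, -7), 137 - 1*288)/(-27529) = (-22/3 + 4*(-7)**2)/(-27529) = (-22/3 + 4*49)*(-1/27529) = (-22/3 + 196)*(-1/27529) = (566/3)*(-1/27529) = -566/82587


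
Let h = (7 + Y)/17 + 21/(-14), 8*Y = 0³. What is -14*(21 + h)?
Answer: -4739/17 ≈ -278.76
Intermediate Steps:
Y = 0 (Y = (⅛)*0³ = (⅛)*0 = 0)
h = -37/34 (h = (7 + 0)/17 + 21/(-14) = 7*(1/17) + 21*(-1/14) = 7/17 - 3/2 = -37/34 ≈ -1.0882)
-14*(21 + h) = -14*(21 - 37/34) = -14*677/34 = -4739/17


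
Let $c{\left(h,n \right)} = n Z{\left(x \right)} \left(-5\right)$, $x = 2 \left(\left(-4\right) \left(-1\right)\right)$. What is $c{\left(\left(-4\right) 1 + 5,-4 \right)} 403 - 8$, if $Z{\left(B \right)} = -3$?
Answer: $-24188$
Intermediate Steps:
$x = 8$ ($x = 2 \cdot 4 = 8$)
$c{\left(h,n \right)} = 15 n$ ($c{\left(h,n \right)} = n \left(-3\right) \left(-5\right) = - 3 n \left(-5\right) = 15 n$)
$c{\left(\left(-4\right) 1 + 5,-4 \right)} 403 - 8 = 15 \left(-4\right) 403 - 8 = \left(-60\right) 403 - 8 = -24180 - 8 = -24188$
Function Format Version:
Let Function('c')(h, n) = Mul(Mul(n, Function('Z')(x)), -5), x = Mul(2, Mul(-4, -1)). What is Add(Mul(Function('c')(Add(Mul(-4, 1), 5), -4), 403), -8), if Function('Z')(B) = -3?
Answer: -24188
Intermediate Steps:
x = 8 (x = Mul(2, 4) = 8)
Function('c')(h, n) = Mul(15, n) (Function('c')(h, n) = Mul(Mul(n, -3), -5) = Mul(Mul(-3, n), -5) = Mul(15, n))
Add(Mul(Function('c')(Add(Mul(-4, 1), 5), -4), 403), -8) = Add(Mul(Mul(15, -4), 403), -8) = Add(Mul(-60, 403), -8) = Add(-24180, -8) = -24188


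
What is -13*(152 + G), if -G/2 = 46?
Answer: -780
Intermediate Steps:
G = -92 (G = -2*46 = -92)
-13*(152 + G) = -13*(152 - 92) = -13*60 = -780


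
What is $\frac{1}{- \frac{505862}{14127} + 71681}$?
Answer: $\frac{14127}{1012131625} \approx 1.3958 \cdot 10^{-5}$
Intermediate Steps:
$\frac{1}{- \frac{505862}{14127} + 71681} = \frac{1}{\frac{1012131625}{14127}} = \frac{14127}{1012131625}$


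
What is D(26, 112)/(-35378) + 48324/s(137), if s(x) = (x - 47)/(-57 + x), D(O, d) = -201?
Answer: 4558951195/106134 ≈ 42955.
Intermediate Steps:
s(x) = (-47 + x)/(-57 + x)
D(26, 112)/(-35378) + 48324/s(137) = -201/(-35378) + 48324/(((-47 + 137)/(-57 + 137))) = -201*(-1/35378) + 48324/((90/80)) = 201/35378 + 48324/(((1/80)*90)) = 201/35378 + 48324/(9/8) = 201/35378 + 48324*(8/9) = 201/35378 + 128864/3 = 4558951195/106134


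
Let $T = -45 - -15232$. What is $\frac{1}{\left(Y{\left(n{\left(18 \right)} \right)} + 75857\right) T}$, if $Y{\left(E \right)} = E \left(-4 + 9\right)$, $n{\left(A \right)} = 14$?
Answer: $\frac{1}{1153103349} \approx 8.6722 \cdot 10^{-10}$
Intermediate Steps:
$Y{\left(E \right)} = 5 E$ ($Y{\left(E \right)} = E 5 = 5 E$)
$T = 15187$ ($T = -45 + 15232 = 15187$)
$\frac{1}{\left(Y{\left(n{\left(18 \right)} \right)} + 75857\right) T} = \frac{1}{\left(5 \cdot 14 + 75857\right) 15187} = \frac{1}{70 + 75857} \cdot \frac{1}{15187} = \frac{1}{75927} \cdot \frac{1}{15187} = \frac{1}{1153103349}$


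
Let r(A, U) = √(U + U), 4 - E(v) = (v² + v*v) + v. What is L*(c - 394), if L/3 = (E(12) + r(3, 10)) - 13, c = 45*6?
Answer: 114948 - 744*√5 ≈ 1.1328e+5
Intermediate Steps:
c = 270
E(v) = 4 - v - 2*v² (E(v) = 4 - ((v² + v*v) + v) = 4 - ((v² + v²) + v) = 4 - (2*v² + v) = 4 - (v + 2*v²) = 4 + (-v - 2*v²) = 4 - v - 2*v²)
r(A, U) = √2*√U (r(A, U) = √(2*U) = √2*√U)
L = -927 + 6*√5 (L = 3*(((4 - 1*12 - 2*12²) + √2*√10) - 13) = 3*(((4 - 12 - 2*144) + 2*√5) - 13) = 3*(((4 - 12 - 288) + 2*√5) - 13) = 3*((-296 + 2*√5) - 13) = 3*(-309 + 2*√5) = -927 + 6*√5 ≈ -913.58)
L*(c - 394) = (-927 + 6*√5)*(270 - 394) = (-927 + 6*√5)*(-124) = 114948 - 744*√5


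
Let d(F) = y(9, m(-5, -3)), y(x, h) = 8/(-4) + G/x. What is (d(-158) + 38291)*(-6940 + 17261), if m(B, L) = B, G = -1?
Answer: 3556616600/9 ≈ 3.9518e+8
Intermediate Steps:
y(x, h) = -2 - 1/x (y(x, h) = 8/(-4) - 1/x = 8*(-¼) - 1/x = -2 - 1/x)
d(F) = -19/9 (d(F) = -2 - 1/9 = -2 - 1*⅑ = -2 - ⅑ = -19/9)
(d(-158) + 38291)*(-6940 + 17261) = (-19/9 + 38291)*(-6940 + 17261) = (344600/9)*10321 = 3556616600/9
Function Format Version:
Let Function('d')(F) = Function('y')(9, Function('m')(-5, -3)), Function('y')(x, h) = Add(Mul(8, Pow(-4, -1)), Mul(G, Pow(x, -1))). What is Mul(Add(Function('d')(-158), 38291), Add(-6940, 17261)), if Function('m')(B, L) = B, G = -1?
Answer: Rational(3556616600, 9) ≈ 3.9518e+8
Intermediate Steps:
Function('y')(x, h) = Add(-2, Mul(-1, Pow(x, -1))) (Function('y')(x, h) = Add(Mul(8, Pow(-4, -1)), Mul(-1, Pow(x, -1))) = Add(Mul(8, Rational(-1, 4)), Mul(-1, Pow(x, -1))) = Add(-2, Mul(-1, Pow(x, -1))))
Function('d')(F) = Rational(-19, 9) (Function('d')(F) = Add(-2, Mul(-1, Pow(9, -1))) = Add(-2, Mul(-1, Rational(1, 9))) = Add(-2, Rational(-1, 9)) = Rational(-19, 9))
Mul(Add(Function('d')(-158), 38291), Add(-6940, 17261)) = Mul(Add(Rational(-19, 9), 38291), Add(-6940, 17261)) = Mul(Rational(344600, 9), 10321) = Rational(3556616600, 9)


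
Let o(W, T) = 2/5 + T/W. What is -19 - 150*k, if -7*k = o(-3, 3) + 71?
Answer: 10427/7 ≈ 1489.6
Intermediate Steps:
o(W, T) = ⅖ + T/W (o(W, T) = 2*(⅕) + T/W = ⅖ + T/W)
k = -352/35 (k = -((⅖ + 3/(-3)) + 71)/7 = -((⅖ + 3*(-⅓)) + 71)/7 = -((⅖ - 1) + 71)/7 = -(-⅗ + 71)/7 = -⅐*352/5 = -352/35 ≈ -10.057)
-19 - 150*k = -19 - 150*(-352/35) = -19 + 10560/7 = 10427/7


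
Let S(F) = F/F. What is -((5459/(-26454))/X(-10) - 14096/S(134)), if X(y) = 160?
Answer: 59663298899/4232640 ≈ 14096.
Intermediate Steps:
S(F) = 1
-((5459/(-26454))/X(-10) - 14096/S(134)) = -((5459/(-26454))/160 - 14096/1) = -((5459*(-1/26454))*(1/160) - 14096*1) = -(-5459/26454*1/160 - 14096) = -(-5459/4232640 - 14096) = -1*(-59663298899/4232640) = 59663298899/4232640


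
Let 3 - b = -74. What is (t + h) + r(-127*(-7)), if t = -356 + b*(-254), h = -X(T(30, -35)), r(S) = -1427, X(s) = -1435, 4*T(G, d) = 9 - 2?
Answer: -19906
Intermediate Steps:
b = 77 (b = 3 - 1*(-74) = 3 + 74 = 77)
T(G, d) = 7/4 (T(G, d) = (9 - 2)/4 = (¼)*7 = 7/4)
h = 1435 (h = -1*(-1435) = 1435)
t = -19914 (t = -356 + 77*(-254) = -356 - 19558 = -19914)
(t + h) + r(-127*(-7)) = (-19914 + 1435) - 1427 = -18479 - 1427 = -19906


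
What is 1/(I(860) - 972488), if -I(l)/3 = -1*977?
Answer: -1/969557 ≈ -1.0314e-6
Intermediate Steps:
I(l) = 2931 (I(l) = -(-3)*977 = -3*(-977) = 2931)
1/(I(860) - 972488) = 1/(2931 - 972488) = 1/(-969557) = -1/969557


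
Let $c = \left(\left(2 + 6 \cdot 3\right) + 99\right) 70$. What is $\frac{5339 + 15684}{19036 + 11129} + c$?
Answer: $\frac{251295473}{30165} \approx 8330.7$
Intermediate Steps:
$c = 8330$ ($c = \left(\left(2 + 18\right) + 99\right) 70 = \left(20 + 99\right) 70 = 119 \cdot 70 = 8330$)
$\frac{5339 + 15684}{19036 + 11129} + c = \frac{5339 + 15684}{19036 + 11129} + 8330 = \frac{21023}{30165} + 8330 = \frac{251295473}{30165}$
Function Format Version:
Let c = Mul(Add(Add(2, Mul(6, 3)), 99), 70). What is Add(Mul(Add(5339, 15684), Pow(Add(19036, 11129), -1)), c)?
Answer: Rational(251295473, 30165) ≈ 8330.7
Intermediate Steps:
c = 8330 (c = Mul(Add(Add(2, 18), 99), 70) = Mul(Add(20, 99), 70) = Mul(119, 70) = 8330)
Add(Mul(Add(5339, 15684), Pow(Add(19036, 11129), -1)), c) = Add(Mul(Add(5339, 15684), Pow(Add(19036, 11129), -1)), 8330) = Add(Mul(21023, Pow(30165, -1)), 8330) = Add(Mul(21023, Rational(1, 30165)), 8330) = Add(Rational(21023, 30165), 8330) = Rational(251295473, 30165)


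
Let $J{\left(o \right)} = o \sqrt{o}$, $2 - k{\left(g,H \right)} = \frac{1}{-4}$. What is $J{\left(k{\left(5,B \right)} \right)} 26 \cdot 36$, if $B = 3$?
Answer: $3159$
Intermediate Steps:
$k{\left(g,H \right)} = \frac{9}{4}$ ($k{\left(g,H \right)} = 2 - \frac{1}{-4} = 2 - - \frac{1}{4} = 2 + \frac{1}{4} = \frac{9}{4}$)
$J{\left(o \right)} = o^{\frac{3}{2}}$
$J{\left(k{\left(5,B \right)} \right)} 26 \cdot 36 = \left(\frac{9}{4}\right)^{\frac{3}{2}} \cdot 26 \cdot 36 = \frac{27}{8} \cdot 26 \cdot 36 = \frac{351}{4} \cdot 36 = 3159$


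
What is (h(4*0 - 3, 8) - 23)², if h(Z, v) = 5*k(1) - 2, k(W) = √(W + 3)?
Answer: 225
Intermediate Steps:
k(W) = √(3 + W)
h(Z, v) = 8 (h(Z, v) = 5*√(3 + 1) - 2 = 5*√4 - 2 = 5*2 - 2 = 10 - 2 = 8)
(h(4*0 - 3, 8) - 23)² = (8 - 23)² = (-15)² = 225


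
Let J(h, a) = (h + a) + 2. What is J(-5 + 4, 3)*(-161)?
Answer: -644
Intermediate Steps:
J(h, a) = 2 + a + h (J(h, a) = (a + h) + 2 = 2 + a + h)
J(-5 + 4, 3)*(-161) = (2 + 3 + (-5 + 4))*(-161) = (2 + 3 - 1)*(-161) = 4*(-161) = -644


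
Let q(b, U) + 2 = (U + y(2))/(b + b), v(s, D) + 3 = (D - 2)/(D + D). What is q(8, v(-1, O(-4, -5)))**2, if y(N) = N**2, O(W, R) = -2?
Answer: 225/64 ≈ 3.5156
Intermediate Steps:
v(s, D) = -3 + (-2 + D)/(2*D) (v(s, D) = -3 + (D - 2)/(D + D) = -3 + (-2 + D)/((2*D)) = -3 + (-2 + D)*(1/(2*D)) = -3 + (-2 + D)/(2*D))
q(b, U) = -2 + (4 + U)/(2*b) (q(b, U) = -2 + (U + 2**2)/(b + b) = -2 + (U + 4)/((2*b)) = -2 + (4 + U)*(1/(2*b)) = -2 + (4 + U)/(2*b))
q(8, v(-1, O(-4, -5)))**2 = ((1/2)*(4 + (-5/2 - 1/(-2)) - 4*8)/8)**2 = ((1/2)*(1/8)*(4 + (-5/2 - 1*(-1/2)) - 32))**2 = ((1/2)*(1/8)*(4 + (-5/2 + 1/2) - 32))**2 = ((1/2)*(1/8)*(4 - 2 - 32))**2 = ((1/2)*(1/8)*(-30))**2 = (-15/8)**2 = 225/64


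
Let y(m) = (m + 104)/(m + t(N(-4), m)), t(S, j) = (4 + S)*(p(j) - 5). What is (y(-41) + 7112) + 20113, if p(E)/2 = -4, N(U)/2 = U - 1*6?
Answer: 4546638/167 ≈ 27225.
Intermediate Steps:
N(U) = -12 + 2*U (N(U) = 2*(U - 1*6) = 2*(U - 6) = 2*(-6 + U) = -12 + 2*U)
p(E) = -8 (p(E) = 2*(-4) = -8)
t(S, j) = -52 - 13*S (t(S, j) = (4 + S)*(-8 - 5) = (4 + S)*(-13) = -52 - 13*S)
y(m) = (104 + m)/(208 + m) (y(m) = (m + 104)/(m + (-52 - 13*(-12 + 2*(-4)))) = (104 + m)/(m + (-52 - 13*(-12 - 8))) = (104 + m)/(m + (-52 - 13*(-20))) = (104 + m)/(m + (-52 + 260)) = (104 + m)/(m + 208) = (104 + m)/(208 + m))
(y(-41) + 7112) + 20113 = ((104 - 41)/(208 - 41) + 7112) + 20113 = (63/167 + 7112) + 20113 = 1187767/167 + 20113 = 4546638/167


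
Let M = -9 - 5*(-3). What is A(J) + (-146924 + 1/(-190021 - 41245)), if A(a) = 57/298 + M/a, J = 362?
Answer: -458182782767051/3118506377 ≈ -1.4692e+5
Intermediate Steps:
M = 6 (M = -9 + 15 = 6)
A(a) = 57/298 + 6/a
A(J) + (-146924 + 1/(-190021 - 41245)) = (57/298 + 6/362) + (-146924 + 1/(-190021 - 41245)) = (57/298 + 6*(1/362)) + (-146924 + 1/(-231266)) = (57/298 + 3/181) + (-146924 - 1/231266) = 11211/53938 - 33978525785/231266 = -458182782767051/3118506377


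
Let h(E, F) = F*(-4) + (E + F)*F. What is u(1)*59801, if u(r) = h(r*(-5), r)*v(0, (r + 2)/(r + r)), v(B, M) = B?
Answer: 0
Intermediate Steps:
h(E, F) = -4*F + F*(E + F)
u(r) = 0 (u(r) = (r*(-4 + r*(-5) + r))*0 = (r*(-4 - 5*r + r))*0 = (r*(-4 - 4*r))*0 = 0)
u(1)*59801 = 0*59801 = 0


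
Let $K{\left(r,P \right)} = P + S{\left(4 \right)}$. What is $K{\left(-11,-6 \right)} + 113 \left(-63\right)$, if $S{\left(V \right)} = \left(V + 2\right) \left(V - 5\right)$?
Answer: $-7131$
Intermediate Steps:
$S{\left(V \right)} = \left(-5 + V\right) \left(2 + V\right)$ ($S{\left(V \right)} = \left(2 + V\right) \left(-5 + V\right) = \left(-5 + V\right) \left(2 + V\right)$)
$K{\left(r,P \right)} = -6 + P$ ($K{\left(r,P \right)} = P - \left(22 - 16\right) = P - 6 = -6 + P$)
$K{\left(-11,-6 \right)} + 113 \left(-63\right) = \left(-6 - 6\right) + 113 \left(-63\right) = -12 - 7119 = -7131$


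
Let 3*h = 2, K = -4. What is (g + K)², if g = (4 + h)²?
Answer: 25600/81 ≈ 316.05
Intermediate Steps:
h = ⅔ (h = (⅓)*2 = ⅔ ≈ 0.66667)
g = 196/9 (g = (4 + ⅔)² = (14/3)² = 196/9 ≈ 21.778)
(g + K)² = (196/9 - 4)² = (160/9)² = 25600/81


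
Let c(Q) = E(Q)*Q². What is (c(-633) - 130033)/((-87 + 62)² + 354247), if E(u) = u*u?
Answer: 20068943086/44359 ≈ 4.5242e+5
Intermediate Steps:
E(u) = u²
c(Q) = Q⁴ (c(Q) = Q²*Q² = Q⁴)
(c(-633) - 130033)/((-87 + 62)² + 354247) = ((-633)⁴ - 130033)/((-87 + 62)² + 354247) = (160551674721 - 130033)/((-25)² + 354247) = 160551544688/(625 + 354247) = 160551544688/354872 = 160551544688*(1/354872) = 20068943086/44359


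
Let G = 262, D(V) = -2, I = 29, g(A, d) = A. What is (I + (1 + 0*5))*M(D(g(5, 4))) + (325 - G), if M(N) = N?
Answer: 3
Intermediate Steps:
(I + (1 + 0*5))*M(D(g(5, 4))) + (325 - G) = (29 + (1 + 0*5))*(-2) + (325 - 1*262) = (29 + (1 + 0))*(-2) + (325 - 262) = (29 + 1)*(-2) + 63 = 30*(-2) + 63 = -60 + 63 = 3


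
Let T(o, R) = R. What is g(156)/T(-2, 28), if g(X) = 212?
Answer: 53/7 ≈ 7.5714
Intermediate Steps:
g(156)/T(-2, 28) = 212/28 = 212*(1/28) = 53/7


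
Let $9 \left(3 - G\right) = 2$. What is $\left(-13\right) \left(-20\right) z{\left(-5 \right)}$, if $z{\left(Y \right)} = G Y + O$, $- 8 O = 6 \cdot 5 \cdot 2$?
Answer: $- \frac{50050}{9} \approx -5561.1$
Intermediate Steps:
$O = - \frac{15}{2}$ ($O = - \frac{6 \cdot 5 \cdot 2}{8} = - \frac{30 \cdot 2}{8} = \left(- \frac{1}{8}\right) 60 = - \frac{15}{2} \approx -7.5$)
$G = \frac{25}{9}$ ($G = 3 - \frac{2}{9} = \frac{25}{9} \approx 2.7778$)
$z{\left(Y \right)} = - \frac{15}{2} + \frac{25 Y}{9}$ ($z{\left(Y \right)} = \frac{25 Y}{9} - \frac{15}{2} = - \frac{15}{2} + \frac{25 Y}{9}$)
$\left(-13\right) \left(-20\right) z{\left(-5 \right)} = \left(-13\right) \left(-20\right) \left(- \frac{15}{2} + \frac{25}{9} \left(-5\right)\right) = 260 \left(- \frac{15}{2} - \frac{125}{9}\right) = 260 \left(- \frac{385}{18}\right) = - \frac{50050}{9}$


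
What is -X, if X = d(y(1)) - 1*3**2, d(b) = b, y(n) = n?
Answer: 8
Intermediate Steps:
X = -8 (X = 1 - 1*3**2 = 1 - 1*9 = 1 - 9 = -8)
-X = -1*(-8) = 8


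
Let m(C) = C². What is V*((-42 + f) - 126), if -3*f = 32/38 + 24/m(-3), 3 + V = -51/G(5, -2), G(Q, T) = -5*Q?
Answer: 231424/1425 ≈ 162.40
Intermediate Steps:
V = -24/25 (V = -3 - 51/((-5*5)) = -3 - 51/(-25) = -3 - 51*(-1/25) = -3 + 51/25 = -24/25 ≈ -0.96000)
f = -200/171 (f = -(32/38 + 24/((-3)²))/3 = -(32*(1/38) + 24/9)/3 = -(16/19 + 24*(⅑))/3 = -(16/19 + 8/3)/3 = -⅓*200/57 = -200/171 ≈ -1.1696)
V*((-42 + f) - 126) = -24*((-42 - 200/171) - 126)/25 = -24*(-7382/171 - 126)/25 = -24/25*(-28928/171) = 231424/1425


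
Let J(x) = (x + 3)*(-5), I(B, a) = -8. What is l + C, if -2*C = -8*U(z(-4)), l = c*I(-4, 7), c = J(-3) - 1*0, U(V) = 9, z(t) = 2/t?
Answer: 36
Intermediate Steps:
J(x) = -15 - 5*x (J(x) = (3 + x)*(-5) = -15 - 5*x)
c = 0 (c = (-15 - 5*(-3)) - 1*0 = (-15 + 15) + 0 = 0 + 0 = 0)
l = 0 (l = 0*(-8) = 0)
C = 36 (C = -(-4)*9 = -½*(-72) = 36)
l + C = 0 + 36 = 36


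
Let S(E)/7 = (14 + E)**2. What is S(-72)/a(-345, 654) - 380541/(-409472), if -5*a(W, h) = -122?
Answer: 3446975663/3568256 ≈ 966.01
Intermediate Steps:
a(W, h) = 122/5 (a(W, h) = -1/5*(-122) = 122/5)
S(E) = 7*(14 + E)**2
S(-72)/a(-345, 654) - 380541/(-409472) = (7*(14 - 72)**2)/(122/5) - 380541/(-409472) = (7*(-58)**2)*(5/122) - 380541*(-1/409472) = (7*3364)*(5/122) + 54363/58496 = 23548*(5/122) + 54363/58496 = 58870/61 + 54363/58496 = 3446975663/3568256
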